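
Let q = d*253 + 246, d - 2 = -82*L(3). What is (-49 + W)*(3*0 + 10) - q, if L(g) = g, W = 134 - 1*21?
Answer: 62126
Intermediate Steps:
W = 113 (W = 134 - 21 = 113)
d = -244 (d = 2 - 82*3 = 2 - 246 = -244)
q = -61486 (q = -244*253 + 246 = -61732 + 246 = -61486)
(-49 + W)*(3*0 + 10) - q = (-49 + 113)*(3*0 + 10) - 1*(-61486) = 64*(0 + 10) + 61486 = 64*10 + 61486 = 640 + 61486 = 62126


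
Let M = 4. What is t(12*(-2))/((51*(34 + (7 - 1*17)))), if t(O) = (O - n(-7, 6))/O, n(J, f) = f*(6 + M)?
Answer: 7/2448 ≈ 0.0028595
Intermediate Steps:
n(J, f) = 10*f (n(J, f) = f*(6 + 4) = f*10 = 10*f)
t(O) = (-60 + O)/O (t(O) = (O - 10*6)/O = (O - 1*60)/O = (O - 60)/O = (-60 + O)/O)
t(12*(-2))/((51*(34 + (7 - 1*17)))) = ((-60 + 12*(-2))/((12*(-2))))/((51*(34 + (7 - 1*17)))) = ((-60 - 24)/(-24))/((51*(34 + (7 - 17)))) = (-1/24*(-84))/((51*(34 - 10))) = 7/(2*((51*24))) = (7/2)/1224 = (7/2)*(1/1224) = 7/2448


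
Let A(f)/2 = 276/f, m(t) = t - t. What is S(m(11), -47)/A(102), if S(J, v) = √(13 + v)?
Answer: 17*I*√34/92 ≈ 1.0775*I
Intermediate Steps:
m(t) = 0
A(f) = 552/f (A(f) = 2*(276/f) = 552/f)
S(m(11), -47)/A(102) = √(13 - 47)/((552/102)) = √(-34)/((552*(1/102))) = (I*√34)/(92/17) = (I*√34)*(17/92) = 17*I*√34/92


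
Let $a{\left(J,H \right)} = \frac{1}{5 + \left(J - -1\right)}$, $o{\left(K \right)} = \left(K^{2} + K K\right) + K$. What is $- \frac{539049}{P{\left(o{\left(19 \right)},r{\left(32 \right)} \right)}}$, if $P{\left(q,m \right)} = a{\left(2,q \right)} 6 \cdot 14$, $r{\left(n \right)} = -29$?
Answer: $-51338$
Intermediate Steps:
$o{\left(K \right)} = K + 2 K^{2}$ ($o{\left(K \right)} = \left(K^{2} + K^{2}\right) + K = 2 K^{2} + K = K + 2 K^{2}$)
$a{\left(J,H \right)} = \frac{1}{6 + J}$ ($a{\left(J,H \right)} = \frac{1}{5 + \left(J + 1\right)} = \frac{1}{5 + \left(1 + J\right)} = \frac{1}{6 + J}$)
$P{\left(q,m \right)} = \frac{21}{2}$ ($P{\left(q,m \right)} = \frac{1}{6 + 2} \cdot 6 \cdot 14 = \frac{1}{8} \cdot 6 \cdot 14 = \frac{3}{4} \cdot 14 = \frac{21}{2}$)
$- \frac{539049}{P{\left(o{\left(19 \right)},r{\left(32 \right)} \right)}} = - \frac{539049}{\frac{21}{2}} = \left(-539049\right) \frac{2}{21} = -51338$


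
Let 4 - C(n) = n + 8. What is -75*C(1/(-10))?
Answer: 585/2 ≈ 292.50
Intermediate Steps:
C(n) = -4 - n (C(n) = 4 - (n + 8) = 4 - (8 + n) = 4 + (-8 - n) = -4 - n)
-75*C(1/(-10)) = -75*(-4 - 1/(-10)) = -75*(-4 - 1*(-⅒)) = -75*(-4 + ⅒) = -75*(-39/10) = 585/2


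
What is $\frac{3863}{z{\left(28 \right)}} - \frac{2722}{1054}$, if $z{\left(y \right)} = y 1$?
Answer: $\frac{1997693}{14756} \approx 135.38$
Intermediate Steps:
$z{\left(y \right)} = y$
$\frac{3863}{z{\left(28 \right)}} - \frac{2722}{1054} = \frac{3863}{28} - \frac{2722}{1054} = 3863 \cdot \frac{1}{28} - \frac{1361}{527} = \frac{3863}{28} - \frac{1361}{527} = \frac{1997693}{14756}$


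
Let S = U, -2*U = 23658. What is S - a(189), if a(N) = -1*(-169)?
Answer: -11998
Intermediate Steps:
U = -11829 (U = -1/2*23658 = -11829)
S = -11829
a(N) = 169
S - a(189) = -11829 - 1*169 = -11829 - 169 = -11998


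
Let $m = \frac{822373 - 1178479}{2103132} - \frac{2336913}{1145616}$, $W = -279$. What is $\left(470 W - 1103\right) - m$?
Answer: $- \frac{8849845652246969}{66927268592} \approx -1.3223 \cdot 10^{5}$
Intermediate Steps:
$m = - \frac{147855478967}{66927268592}$ ($m = \left(822373 - 1178479\right) \frac{1}{2103132} - \frac{778971}{381872} = \left(-356106\right) \frac{1}{2103132} - \frac{778971}{381872} = - \frac{59351}{350522} - \frac{778971}{381872} = - \frac{147855478967}{66927268592} \approx -2.2092$)
$\left(470 W - 1103\right) - m = \left(470 \left(-279\right) - 1103\right) - - \frac{147855478967}{66927268592} = \left(-131130 - 1103\right) + \frac{147855478967}{66927268592} = -132233 + \frac{147855478967}{66927268592} = - \frac{8849845652246969}{66927268592}$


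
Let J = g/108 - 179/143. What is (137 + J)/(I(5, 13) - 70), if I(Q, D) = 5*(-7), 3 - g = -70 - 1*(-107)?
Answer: -1045817/810810 ≈ -1.2898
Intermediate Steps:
g = -34 (g = 3 - (-70 - 1*(-107)) = 3 - (-70 + 107) = 3 - 1*37 = 3 - 37 = -34)
J = -12097/7722 (J = -34/108 - 179/143 = -34*1/108 - 179*1/143 = -17/54 - 179/143 = -12097/7722 ≈ -1.5666)
I(Q, D) = -35
(137 + J)/(I(5, 13) - 70) = (137 - 12097/7722)/(-35 - 70) = (1045817/7722)/(-105) = (1045817/7722)*(-1/105) = -1045817/810810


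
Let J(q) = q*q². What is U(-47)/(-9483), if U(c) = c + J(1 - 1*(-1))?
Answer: 13/3161 ≈ 0.0041126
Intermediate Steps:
J(q) = q³
U(c) = 8 + c (U(c) = c + (1 - 1*(-1))³ = c + (1 + 1)³ = c + 2³ = c + 8 = 8 + c)
U(-47)/(-9483) = (8 - 47)/(-9483) = -39*(-1/9483) = 13/3161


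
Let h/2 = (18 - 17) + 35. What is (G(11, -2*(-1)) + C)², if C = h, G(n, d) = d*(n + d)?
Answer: 9604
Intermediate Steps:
G(n, d) = d*(d + n)
h = 72 (h = 2*((18 - 17) + 35) = 2*(1 + 35) = 2*36 = 72)
C = 72
(G(11, -2*(-1)) + C)² = ((-2*(-1))*(-2*(-1) + 11) + 72)² = (2*(2 + 11) + 72)² = (2*13 + 72)² = (26 + 72)² = 98² = 9604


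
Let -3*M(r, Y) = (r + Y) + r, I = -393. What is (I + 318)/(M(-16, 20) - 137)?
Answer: 75/133 ≈ 0.56391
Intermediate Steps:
M(r, Y) = -2*r/3 - Y/3 (M(r, Y) = -((r + Y) + r)/3 = -((Y + r) + r)/3 = -(Y + 2*r)/3 = -2*r/3 - Y/3)
(I + 318)/(M(-16, 20) - 137) = (-393 + 318)/((-⅔*(-16) - ⅓*20) - 137) = -75/((32/3 - 20/3) - 137) = -75/(4 - 137) = -75/(-133) = -75*(-1/133) = 75/133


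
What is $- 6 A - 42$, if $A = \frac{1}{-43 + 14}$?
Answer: $- \frac{1212}{29} \approx -41.793$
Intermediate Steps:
$A = - \frac{1}{29}$ ($A = \frac{1}{-29} = - \frac{1}{29} \approx -0.034483$)
$- 6 A - 42 = \left(-6\right) \left(- \frac{1}{29}\right) - 42 = \frac{6}{29} - 42 = - \frac{1212}{29}$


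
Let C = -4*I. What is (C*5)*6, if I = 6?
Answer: -720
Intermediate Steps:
C = -24 (C = -4*6 = -24)
(C*5)*6 = -24*5*6 = -120*6 = -720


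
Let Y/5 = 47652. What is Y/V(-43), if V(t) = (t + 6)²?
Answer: 238260/1369 ≈ 174.04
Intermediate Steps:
V(t) = (6 + t)²
Y = 238260 (Y = 5*47652 = 238260)
Y/V(-43) = 238260/((6 - 43)²) = 238260/((-37)²) = 238260/1369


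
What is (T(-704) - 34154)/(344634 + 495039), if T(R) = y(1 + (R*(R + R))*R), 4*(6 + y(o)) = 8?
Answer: -11386/279891 ≈ -0.040680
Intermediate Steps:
y(o) = -4 (y(o) = -6 + (¼)*8 = -6 + 2 = -4)
T(R) = -4
(T(-704) - 34154)/(344634 + 495039) = (-4 - 34154)/(344634 + 495039) = -34158/839673 = -34158*1/839673 = -11386/279891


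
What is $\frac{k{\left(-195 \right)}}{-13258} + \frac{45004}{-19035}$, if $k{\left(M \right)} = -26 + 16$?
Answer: $- \frac{298236341}{126183015} \approx -2.3635$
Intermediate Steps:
$k{\left(M \right)} = -10$
$\frac{k{\left(-195 \right)}}{-13258} + \frac{45004}{-19035} = - \frac{10}{-13258} + \frac{45004}{-19035} = \left(-10\right) \left(- \frac{1}{13258}\right) + 45004 \left(- \frac{1}{19035}\right) = \frac{5}{6629} - \frac{45004}{19035} = - \frac{298236341}{126183015}$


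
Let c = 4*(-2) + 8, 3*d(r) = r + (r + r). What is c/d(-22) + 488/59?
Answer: 488/59 ≈ 8.2712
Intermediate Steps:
d(r) = r (d(r) = (r + (r + r))/3 = (r + 2*r)/3 = (3*r)/3 = r)
c = 0 (c = -8 + 8 = 0)
c/d(-22) + 488/59 = 0/(-22) + 488/59 = 0*(-1/22) + 488*(1/59) = 0 + 488/59 = 488/59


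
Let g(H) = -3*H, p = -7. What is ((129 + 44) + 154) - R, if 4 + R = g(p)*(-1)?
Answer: 352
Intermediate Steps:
R = -25 (R = -4 - 3*(-7)*(-1) = -4 + 21*(-1) = -4 - 21 = -25)
((129 + 44) + 154) - R = ((129 + 44) + 154) - 1*(-25) = (173 + 154) + 25 = 327 + 25 = 352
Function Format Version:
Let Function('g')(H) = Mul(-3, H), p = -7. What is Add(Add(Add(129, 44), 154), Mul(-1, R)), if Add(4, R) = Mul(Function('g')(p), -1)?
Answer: 352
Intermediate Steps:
R = -25 (R = Add(-4, Mul(Mul(-3, -7), -1)) = Add(-4, Mul(21, -1)) = Add(-4, -21) = -25)
Add(Add(Add(129, 44), 154), Mul(-1, R)) = Add(Add(Add(129, 44), 154), Mul(-1, -25)) = Add(Add(173, 154), 25) = Add(327, 25) = 352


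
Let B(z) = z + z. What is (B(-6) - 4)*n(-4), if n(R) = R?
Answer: 64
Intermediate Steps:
B(z) = 2*z
(B(-6) - 4)*n(-4) = (2*(-6) - 4)*(-4) = (-12 - 4)*(-4) = -16*(-4) = 64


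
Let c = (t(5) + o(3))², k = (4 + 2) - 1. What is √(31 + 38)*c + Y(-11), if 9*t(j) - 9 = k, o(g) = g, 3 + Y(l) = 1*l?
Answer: -14 + 1681*√69/81 ≈ 158.39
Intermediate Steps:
Y(l) = -3 + l (Y(l) = -3 + 1*l = -3 + l)
k = 5 (k = 6 - 1 = 5)
t(j) = 14/9 (t(j) = 1 + (⅑)*5 = 1 + 5/9 = 14/9)
c = 1681/81 (c = (14/9 + 3)² = (41/9)² = 1681/81 ≈ 20.753)
√(31 + 38)*c + Y(-11) = √(31 + 38)*(1681/81) + (-3 - 11) = √69*(1681/81) - 14 = 1681*√69/81 - 14 = -14 + 1681*√69/81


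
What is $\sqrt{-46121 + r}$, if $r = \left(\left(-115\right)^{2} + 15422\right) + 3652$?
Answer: $i \sqrt{13822} \approx 117.57 i$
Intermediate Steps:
$r = 32299$ ($r = \left(13225 + 15422\right) + 3652 = 28647 + 3652 = 32299$)
$\sqrt{-46121 + r} = \sqrt{-46121 + 32299} = \sqrt{-13822} = i \sqrt{13822}$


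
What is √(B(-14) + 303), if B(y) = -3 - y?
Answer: √314 ≈ 17.720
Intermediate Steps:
√(B(-14) + 303) = √((-3 - 1*(-14)) + 303) = √((-3 + 14) + 303) = √(11 + 303) = √314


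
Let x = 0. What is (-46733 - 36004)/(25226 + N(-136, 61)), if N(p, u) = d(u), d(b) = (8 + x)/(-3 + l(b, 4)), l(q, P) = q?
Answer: -2399373/731558 ≈ -3.2798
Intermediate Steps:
d(b) = 8/(-3 + b) (d(b) = (8 + 0)/(-3 + b) = 8/(-3 + b))
N(p, u) = 8/(-3 + u)
(-46733 - 36004)/(25226 + N(-136, 61)) = (-46733 - 36004)/(25226 + 8/(-3 + 61)) = -82737/(25226 + 8/58) = -82737/(25226 + 8*(1/58)) = -82737/(25226 + 4/29) = -82737/731558/29 = -82737*29/731558 = -2399373/731558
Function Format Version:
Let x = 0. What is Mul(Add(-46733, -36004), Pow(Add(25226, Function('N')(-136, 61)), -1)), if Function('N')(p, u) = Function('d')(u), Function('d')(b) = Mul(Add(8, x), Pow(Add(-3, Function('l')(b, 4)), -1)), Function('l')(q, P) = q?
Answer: Rational(-2399373, 731558) ≈ -3.2798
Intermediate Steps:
Function('d')(b) = Mul(8, Pow(Add(-3, b), -1)) (Function('d')(b) = Mul(Add(8, 0), Pow(Add(-3, b), -1)) = Mul(8, Pow(Add(-3, b), -1)))
Function('N')(p, u) = Mul(8, Pow(Add(-3, u), -1))
Mul(Add(-46733, -36004), Pow(Add(25226, Function('N')(-136, 61)), -1)) = Mul(Add(-46733, -36004), Pow(Add(25226, Mul(8, Pow(Add(-3, 61), -1))), -1)) = Mul(-82737, Pow(Add(25226, Mul(8, Pow(58, -1))), -1)) = Mul(-82737, Pow(Add(25226, Mul(8, Rational(1, 58))), -1)) = Mul(-82737, Pow(Add(25226, Rational(4, 29)), -1)) = Mul(-82737, Pow(Rational(731558, 29), -1)) = Mul(-82737, Rational(29, 731558)) = Rational(-2399373, 731558)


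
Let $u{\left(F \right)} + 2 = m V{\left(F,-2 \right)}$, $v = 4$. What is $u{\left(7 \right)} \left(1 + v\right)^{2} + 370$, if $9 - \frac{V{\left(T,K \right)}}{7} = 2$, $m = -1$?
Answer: $-905$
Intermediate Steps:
$V{\left(T,K \right)} = 49$ ($V{\left(T,K \right)} = 63 - 14 = 49$)
$u{\left(F \right)} = -51$ ($u{\left(F \right)} = -2 - 49 = -51$)
$u{\left(7 \right)} \left(1 + v\right)^{2} + 370 = - 51 \left(1 + 4\right)^{2} + 370 = - 51 \cdot 5^{2} + 370 = \left(-51\right) 25 + 370 = -1275 + 370 = -905$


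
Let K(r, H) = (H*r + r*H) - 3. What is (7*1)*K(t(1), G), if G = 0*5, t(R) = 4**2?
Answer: -21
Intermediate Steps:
t(R) = 16
G = 0
K(r, H) = -3 + 2*H*r (K(r, H) = (H*r + H*r) - 3 = 2*H*r - 3 = -3 + 2*H*r)
(7*1)*K(t(1), G) = (7*1)*(-3 + 2*0*16) = 7*(-3 + 0) = 7*(-3) = -21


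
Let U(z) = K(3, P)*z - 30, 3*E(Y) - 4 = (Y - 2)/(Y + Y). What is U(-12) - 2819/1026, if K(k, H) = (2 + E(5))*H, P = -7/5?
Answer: 639517/25650 ≈ 24.932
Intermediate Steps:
E(Y) = 4/3 + (-2 + Y)/(6*Y) (E(Y) = 4/3 + ((Y - 2)/(Y + Y))/3 = 4/3 + ((-2 + Y)/((2*Y)))/3 = 4/3 + ((-2 + Y)*(1/(2*Y)))/3 = 4/3 + ((-2 + Y)/(2*Y))/3 = 4/3 + (-2 + Y)/(6*Y))
P = -7/5 (P = -7*⅕ = -7/5 ≈ -1.4000)
K(k, H) = 103*H/30 (K(k, H) = (2 + (⅙)*(-2 + 9*5)/5)*H = (2 + (⅙)*(⅕)*(-2 + 45))*H = (2 + (⅙)*(⅕)*43)*H = (2 + 43/30)*H = 103*H/30)
U(z) = -30 - 721*z/150 (U(z) = ((103/30)*(-7/5))*z - 30 = -721*z/150 - 30 = -30 - 721*z/150)
U(-12) - 2819/1026 = (-30 - 721/150*(-12)) - 2819/1026 = (-30 + 1442/25) - 2819/1026 = 692/25 - 1*2819/1026 = 692/25 - 2819/1026 = 639517/25650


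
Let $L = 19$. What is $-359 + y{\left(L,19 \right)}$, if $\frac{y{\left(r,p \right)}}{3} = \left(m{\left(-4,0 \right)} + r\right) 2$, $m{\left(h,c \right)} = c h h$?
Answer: $-245$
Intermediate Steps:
$m{\left(h,c \right)} = c h^{2}$
$y{\left(r,p \right)} = 6 r$ ($y{\left(r,p \right)} = 3 \left(0 \left(-4\right)^{2} + r\right) 2 = 3 \left(0 \cdot 16 + r\right) 2 = 3 \left(0 + r\right) 2 = 3 r 2 = 3 \cdot 2 r = 6 r$)
$-359 + y{\left(L,19 \right)} = -359 + 6 \cdot 19 = -359 + 114 = -245$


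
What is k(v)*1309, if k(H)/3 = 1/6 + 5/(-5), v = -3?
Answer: -6545/2 ≈ -3272.5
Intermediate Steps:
k(H) = -5/2 (k(H) = 3*(1/6 + 5/(-5)) = 3*(1*(1/6) + 5*(-1/5)) = 3*(1/6 - 1) = 3*(-5/6) = -5/2)
k(v)*1309 = -5/2*1309 = -6545/2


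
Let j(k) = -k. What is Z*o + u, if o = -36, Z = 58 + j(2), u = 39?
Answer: -1977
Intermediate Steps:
Z = 56 (Z = 58 - 1*2 = 58 - 2 = 56)
Z*o + u = 56*(-36) + 39 = -2016 + 39 = -1977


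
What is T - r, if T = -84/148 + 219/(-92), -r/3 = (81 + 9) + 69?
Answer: 1613673/3404 ≈ 474.05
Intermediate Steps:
r = -477 (r = -3*((81 + 9) + 69) = -3*(90 + 69) = -3*159 = -477)
T = -10035/3404 (T = -84*1/148 + 219*(-1/92) = -21/37 - 219/92 = -10035/3404 ≈ -2.9480)
T - r = -10035/3404 - 1*(-477) = -10035/3404 + 477 = 1613673/3404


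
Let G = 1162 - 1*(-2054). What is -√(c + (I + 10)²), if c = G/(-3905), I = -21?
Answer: -√1832573545/3905 ≈ -10.962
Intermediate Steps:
G = 3216 (G = 1162 + 2054 = 3216)
c = -3216/3905 (c = 3216/(-3905) = 3216*(-1/3905) = -3216/3905 ≈ -0.82356)
-√(c + (I + 10)²) = -√(-3216/3905 + (-21 + 10)²) = -√(-3216/3905 + (-11)²) = -√(-3216/3905 + 121) = -√(469289/3905) = -√1832573545/3905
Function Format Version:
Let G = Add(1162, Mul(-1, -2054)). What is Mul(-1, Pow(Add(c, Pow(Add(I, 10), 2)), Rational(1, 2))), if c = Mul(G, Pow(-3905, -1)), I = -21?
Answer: Mul(Rational(-1, 3905), Pow(1832573545, Rational(1, 2))) ≈ -10.962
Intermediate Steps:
G = 3216 (G = Add(1162, 2054) = 3216)
c = Rational(-3216, 3905) (c = Mul(3216, Pow(-3905, -1)) = Mul(3216, Rational(-1, 3905)) = Rational(-3216, 3905) ≈ -0.82356)
Mul(-1, Pow(Add(c, Pow(Add(I, 10), 2)), Rational(1, 2))) = Mul(-1, Pow(Add(Rational(-3216, 3905), Pow(Add(-21, 10), 2)), Rational(1, 2))) = Mul(-1, Pow(Add(Rational(-3216, 3905), Pow(-11, 2)), Rational(1, 2))) = Mul(-1, Pow(Add(Rational(-3216, 3905), 121), Rational(1, 2))) = Mul(-1, Pow(Rational(469289, 3905), Rational(1, 2))) = Mul(-1, Mul(Rational(1, 3905), Pow(1832573545, Rational(1, 2)))) = Mul(Rational(-1, 3905), Pow(1832573545, Rational(1, 2)))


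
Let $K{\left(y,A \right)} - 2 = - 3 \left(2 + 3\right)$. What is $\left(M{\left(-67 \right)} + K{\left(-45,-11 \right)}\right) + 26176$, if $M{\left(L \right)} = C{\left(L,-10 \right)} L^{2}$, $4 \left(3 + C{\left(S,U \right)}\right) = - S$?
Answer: $\frac{351547}{4} \approx 87887.0$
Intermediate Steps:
$C{\left(S,U \right)} = -3 - \frac{S}{4}$ ($C{\left(S,U \right)} = -3 + \frac{\left(-1\right) S}{4} = -3 - \frac{S}{4}$)
$M{\left(L \right)} = L^{2} \left(-3 - \frac{L}{4}\right)$ ($M{\left(L \right)} = \left(-3 - \frac{L}{4}\right) L^{2} = L^{2} \left(-3 - \frac{L}{4}\right)$)
$K{\left(y,A \right)} = -13$ ($K{\left(y,A \right)} = 2 - 3 \left(2 + 3\right) = 2 - 15 = -13$)
$\left(M{\left(-67 \right)} + K{\left(-45,-11 \right)}\right) + 26176 = \left(\frac{\left(-67\right)^{2} \left(-12 - -67\right)}{4} - 13\right) + 26176 = \left(\frac{1}{4} \cdot 4489 \left(-12 + 67\right) - 13\right) + 26176 = \left(\frac{1}{4} \cdot 4489 \cdot 55 - 13\right) + 26176 = \left(\frac{246895}{4} - 13\right) + 26176 = \frac{246843}{4} + 26176 = \frac{351547}{4}$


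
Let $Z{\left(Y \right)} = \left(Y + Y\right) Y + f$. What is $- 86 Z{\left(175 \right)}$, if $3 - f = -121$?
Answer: $-5278164$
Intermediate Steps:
$f = 124$ ($f = 3 - -121 = 3 + 121 = 124$)
$Z{\left(Y \right)} = 124 + 2 Y^{2}$ ($Z{\left(Y \right)} = \left(Y + Y\right) Y + 124 = 2 Y Y + 124 = 2 Y^{2} + 124 = 124 + 2 Y^{2}$)
$- 86 Z{\left(175 \right)} = - 86 \left(124 + 2 \cdot 175^{2}\right) = - 86 \left(124 + 2 \cdot 30625\right) = - 86 \left(124 + 61250\right) = \left(-86\right) 61374 = -5278164$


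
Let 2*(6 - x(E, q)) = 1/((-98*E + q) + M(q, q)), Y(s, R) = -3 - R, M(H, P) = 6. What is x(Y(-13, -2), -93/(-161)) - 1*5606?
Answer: -188574561/33674 ≈ -5600.0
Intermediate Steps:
x(E, q) = 6 - 1/(2*(6 + q - 98*E)) (x(E, q) = 6 - 1/(2*((-98*E + q) + 6)) = 6 - 1/(2*((q - 98*E) + 6)) = 6 - 1/(2*(6 + q - 98*E)))
x(Y(-13, -2), -93/(-161)) - 1*5606 = (71 - 1176*(-3 - 1*(-2)) + 12*(-93/(-161)))/(2*(6 - 93/(-161) - 98*(-3 - 1*(-2)))) - 1*5606 = (71 - 1176*(-3 + 2) + 12*(-93*(-1/161)))/(2*(6 - 93*(-1/161) - 98*(-3 + 2))) - 5606 = (71 - 1176*(-1) + 12*(93/161))/(2*(6 + 93/161 - 98*(-1))) - 5606 = (71 + 1176 + 1116/161)/(2*(6 + 93/161 + 98)) - 5606 = (½)*(201883/161)/(16837/161) - 5606 = (½)*(161/16837)*(201883/161) - 5606 = 201883/33674 - 5606 = -188574561/33674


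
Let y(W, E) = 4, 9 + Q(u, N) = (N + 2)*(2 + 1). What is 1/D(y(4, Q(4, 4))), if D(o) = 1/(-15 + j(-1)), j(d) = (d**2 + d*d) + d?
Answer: -14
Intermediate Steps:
Q(u, N) = -3 + 3*N (Q(u, N) = -9 + (N + 2)*(2 + 1) = -9 + (2 + N)*3 = -9 + (6 + 3*N) = -3 + 3*N)
j(d) = d + 2*d**2 (j(d) = (d**2 + d**2) + d = 2*d**2 + d = d + 2*d**2)
D(o) = -1/14 (D(o) = 1/(-15 - (1 + 2*(-1))) = 1/(-15 - (1 - 2)) = 1/(-15 - 1*(-1)) = 1/(-15 + 1) = 1/(-14) = -1/14)
1/D(y(4, Q(4, 4))) = 1/(-1/14) = -14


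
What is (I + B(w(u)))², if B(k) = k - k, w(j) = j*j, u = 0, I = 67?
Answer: 4489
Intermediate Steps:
w(j) = j²
B(k) = 0
(I + B(w(u)))² = (67 + 0)² = 67² = 4489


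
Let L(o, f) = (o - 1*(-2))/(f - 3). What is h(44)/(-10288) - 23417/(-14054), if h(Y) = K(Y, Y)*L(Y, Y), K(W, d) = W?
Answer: 307782270/185252801 ≈ 1.6614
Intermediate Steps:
L(o, f) = (2 + o)/(-3 + f) (L(o, f) = (o + 2)/(-3 + f) = (2 + o)/(-3 + f))
h(Y) = Y*(2 + Y)/(-3 + Y) (h(Y) = Y*((2 + Y)/(-3 + Y)) = Y*(2 + Y)/(-3 + Y))
h(44)/(-10288) - 23417/(-14054) = (44*(2 + 44)/(-3 + 44))/(-10288) - 23417/(-14054) = (44*46/41)*(-1/10288) - 23417*(-1/14054) = (44*(1/41)*46)*(-1/10288) + 23417/14054 = (2024/41)*(-1/10288) + 23417/14054 = -253/52726 + 23417/14054 = 307782270/185252801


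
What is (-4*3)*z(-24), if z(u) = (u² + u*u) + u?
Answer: -13536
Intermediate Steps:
z(u) = u + 2*u² (z(u) = (u² + u²) + u = 2*u² + u = u + 2*u²)
(-4*3)*z(-24) = (-4*3)*(-24*(1 + 2*(-24))) = -(-288)*(1 - 48) = -(-288)*(-47) = -12*1128 = -13536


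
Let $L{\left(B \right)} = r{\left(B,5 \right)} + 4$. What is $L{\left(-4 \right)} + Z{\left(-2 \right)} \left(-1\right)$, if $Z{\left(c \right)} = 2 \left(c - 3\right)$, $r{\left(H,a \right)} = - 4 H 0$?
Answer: $14$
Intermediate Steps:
$r{\left(H,a \right)} = 0$
$L{\left(B \right)} = 4$ ($L{\left(B \right)} = 0 + 4 = 4$)
$Z{\left(c \right)} = -6 + 2 c$ ($Z{\left(c \right)} = 2 \left(-3 + c\right) = -6 + 2 c$)
$L{\left(-4 \right)} + Z{\left(-2 \right)} \left(-1\right) = 4 + \left(-6 + 2 \left(-2\right)\right) \left(-1\right) = 4 + \left(-6 - 4\right) \left(-1\right) = 4 - -10 = 4 + 10 = 14$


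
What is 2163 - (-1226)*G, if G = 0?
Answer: 2163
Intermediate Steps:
2163 - (-1226)*G = 2163 - (-1226)*0 = 2163 - 1*0 = 2163 + 0 = 2163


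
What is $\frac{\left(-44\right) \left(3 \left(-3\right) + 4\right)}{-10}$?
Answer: $-22$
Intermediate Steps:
$\frac{\left(-44\right) \left(3 \left(-3\right) + 4\right)}{-10} = - 44 \left(-9 + 4\right) \left(- \frac{1}{10}\right) = \left(-44\right) \left(-5\right) \left(- \frac{1}{10}\right) = 220 \left(- \frac{1}{10}\right) = -22$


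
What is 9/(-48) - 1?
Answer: -19/16 ≈ -1.1875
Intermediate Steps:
9/(-48) - 1 = -1/48*9 - 1 = -3/16 - 1 = -19/16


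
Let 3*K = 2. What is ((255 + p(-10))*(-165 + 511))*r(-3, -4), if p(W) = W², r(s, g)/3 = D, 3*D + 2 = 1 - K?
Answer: -614150/3 ≈ -2.0472e+5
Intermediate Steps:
K = ⅔ (K = (⅓)*2 = ⅔ ≈ 0.66667)
D = -5/9 (D = -⅔ + (1 - 1*⅔)/3 = -⅔ + (1 - ⅔)/3 = -⅔ + (⅓)*(⅓) = -⅔ + ⅑ = -5/9 ≈ -0.55556)
r(s, g) = -5/3 (r(s, g) = 3*(-5/9) = -5/3)
((255 + p(-10))*(-165 + 511))*r(-3, -4) = ((255 + (-10)²)*(-165 + 511))*(-5/3) = ((255 + 100)*346)*(-5/3) = (355*346)*(-5/3) = 122830*(-5/3) = -614150/3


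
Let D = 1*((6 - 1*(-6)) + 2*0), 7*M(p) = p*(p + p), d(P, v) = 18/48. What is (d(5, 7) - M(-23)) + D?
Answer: -7771/56 ≈ -138.77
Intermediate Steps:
d(P, v) = 3/8 (d(P, v) = 18*(1/48) = 3/8)
M(p) = 2*p²/7 (M(p) = (p*(p + p))/7 = (p*(2*p))/7 = (2*p²)/7 = 2*p²/7)
D = 12 (D = 1*((6 + 6) + 0) = 1*(12 + 0) = 1*12 = 12)
(d(5, 7) - M(-23)) + D = (3/8 - 2*(-23)²/7) + 12 = (3/8 - 2*529/7) + 12 = (3/8 - 1*1058/7) + 12 = (3/8 - 1058/7) + 12 = -8443/56 + 12 = -7771/56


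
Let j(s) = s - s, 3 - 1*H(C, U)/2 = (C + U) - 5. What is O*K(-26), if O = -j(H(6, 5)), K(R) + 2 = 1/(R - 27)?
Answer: 0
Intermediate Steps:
K(R) = -2 + 1/(-27 + R) (K(R) = -2 + 1/(R - 27) = -2 + 1/(-27 + R))
H(C, U) = 16 - 2*C - 2*U (H(C, U) = 6 - 2*((C + U) - 5) = 6 - 2*(-5 + C + U) = 6 + (10 - 2*C - 2*U) = 16 - 2*C - 2*U)
j(s) = 0
O = 0 (O = -1*0 = 0)
O*K(-26) = 0*((55 - 2*(-26))/(-27 - 26)) = 0*((55 + 52)/(-53)) = 0*(-1/53*107) = 0*(-107/53) = 0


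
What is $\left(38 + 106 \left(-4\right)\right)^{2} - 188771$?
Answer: $-39775$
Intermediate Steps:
$\left(38 + 106 \left(-4\right)\right)^{2} - 188771 = \left(38 - 424\right)^{2} - 188771 = \left(-386\right)^{2} - 188771 = 148996 - 188771 = -39775$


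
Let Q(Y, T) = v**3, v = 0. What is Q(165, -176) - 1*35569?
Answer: -35569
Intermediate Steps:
Q(Y, T) = 0 (Q(Y, T) = 0**3 = 0)
Q(165, -176) - 1*35569 = 0 - 1*35569 = 0 - 35569 = -35569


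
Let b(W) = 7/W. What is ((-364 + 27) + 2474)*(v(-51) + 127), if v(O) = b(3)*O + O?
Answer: -91891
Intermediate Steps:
v(O) = 10*O/3 (v(O) = (7/3)*O + O = (7*(1/3))*O + O = 7*O/3 + O = 10*O/3)
((-364 + 27) + 2474)*(v(-51) + 127) = ((-364 + 27) + 2474)*((10/3)*(-51) + 127) = (-337 + 2474)*(-170 + 127) = 2137*(-43) = -91891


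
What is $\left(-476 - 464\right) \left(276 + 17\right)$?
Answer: $-275420$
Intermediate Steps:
$\left(-476 - 464\right) \left(276 + 17\right) = \left(-476 - 464\right) 293 = \left(-940\right) 293 = -275420$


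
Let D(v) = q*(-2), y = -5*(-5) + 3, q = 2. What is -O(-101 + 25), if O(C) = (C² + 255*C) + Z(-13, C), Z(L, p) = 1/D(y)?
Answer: 54417/4 ≈ 13604.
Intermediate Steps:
y = 28 (y = 25 + 3 = 28)
D(v) = -4 (D(v) = 2*(-2) = -4)
Z(L, p) = -¼ (Z(L, p) = 1/(-4) = -¼)
O(C) = -¼ + C² + 255*C (O(C) = (C² + 255*C) - ¼ = -¼ + C² + 255*C)
-O(-101 + 25) = -(-¼ + (-101 + 25)² + 255*(-101 + 25)) = -(-¼ + (-76)² + 255*(-76)) = -(-¼ + 5776 - 19380) = -1*(-54417/4) = 54417/4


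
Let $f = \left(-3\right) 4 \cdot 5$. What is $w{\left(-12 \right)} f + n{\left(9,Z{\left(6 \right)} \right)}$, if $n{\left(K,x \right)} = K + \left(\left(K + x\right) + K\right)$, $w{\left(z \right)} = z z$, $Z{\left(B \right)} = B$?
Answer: $-8607$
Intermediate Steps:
$w{\left(z \right)} = z^{2}$
$n{\left(K,x \right)} = x + 3 K$ ($n{\left(K,x \right)} = K + \left(x + 2 K\right) = x + 3 K$)
$f = -60$ ($f = \left(-12\right) 5 = -60$)
$w{\left(-12 \right)} f + n{\left(9,Z{\left(6 \right)} \right)} = \left(-12\right)^{2} \left(-60\right) + \left(6 + 3 \cdot 9\right) = 144 \left(-60\right) + \left(6 + 27\right) = -8640 + 33 = -8607$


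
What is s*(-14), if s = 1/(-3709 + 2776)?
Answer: 14/933 ≈ 0.015005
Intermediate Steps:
s = -1/933 (s = 1/(-933) = -1/933 ≈ -0.0010718)
s*(-14) = -1/933*(-14) = 14/933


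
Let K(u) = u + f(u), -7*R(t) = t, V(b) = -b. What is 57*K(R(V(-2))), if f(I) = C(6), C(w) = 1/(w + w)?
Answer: -323/28 ≈ -11.536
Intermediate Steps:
R(t) = -t/7
C(w) = 1/(2*w)
f(I) = 1/12 (f(I) = (½)/6 = (½)*(⅙) = 1/12)
K(u) = 1/12 + u (K(u) = u + 1/12 = 1/12 + u)
57*K(R(V(-2))) = 57*(1/12 - (-1)*(-2)/7) = 57*(1/12 - ⅐*2) = 57*(1/12 - 2/7) = 57*(-17/84) = -323/28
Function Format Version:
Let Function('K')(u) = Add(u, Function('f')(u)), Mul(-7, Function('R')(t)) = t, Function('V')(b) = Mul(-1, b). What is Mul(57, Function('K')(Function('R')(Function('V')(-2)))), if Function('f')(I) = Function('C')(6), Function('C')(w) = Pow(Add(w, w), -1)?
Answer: Rational(-323, 28) ≈ -11.536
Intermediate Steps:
Function('R')(t) = Mul(Rational(-1, 7), t)
Function('C')(w) = Mul(Rational(1, 2), Pow(w, -1)) (Function('C')(w) = Pow(Mul(2, w), -1) = Mul(Rational(1, 2), Pow(w, -1)))
Function('f')(I) = Rational(1, 12) (Function('f')(I) = Mul(Rational(1, 2), Pow(6, -1)) = Mul(Rational(1, 2), Rational(1, 6)) = Rational(1, 12))
Function('K')(u) = Add(Rational(1, 12), u) (Function('K')(u) = Add(u, Rational(1, 12)) = Add(Rational(1, 12), u))
Mul(57, Function('K')(Function('R')(Function('V')(-2)))) = Mul(57, Add(Rational(1, 12), Mul(Rational(-1, 7), Mul(-1, -2)))) = Mul(57, Add(Rational(1, 12), Mul(Rational(-1, 7), 2))) = Mul(57, Add(Rational(1, 12), Rational(-2, 7))) = Mul(57, Rational(-17, 84)) = Rational(-323, 28)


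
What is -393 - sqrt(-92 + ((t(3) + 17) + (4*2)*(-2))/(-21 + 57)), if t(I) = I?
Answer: -393 - I*sqrt(827)/3 ≈ -393.0 - 9.5859*I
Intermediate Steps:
-393 - sqrt(-92 + ((t(3) + 17) + (4*2)*(-2))/(-21 + 57)) = -393 - sqrt(-92 + ((3 + 17) + (4*2)*(-2))/(-21 + 57)) = -393 - sqrt(-92 + (20 + 8*(-2))/36) = -393 - sqrt(-92 + (20 - 16)*(1/36)) = -393 - sqrt(-92 + 4*(1/36)) = -393 - sqrt(-92 + 1/9) = -393 - sqrt(-827/9) = -393 - I*sqrt(827)/3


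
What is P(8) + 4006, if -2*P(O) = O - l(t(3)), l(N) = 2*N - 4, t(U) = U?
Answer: 4003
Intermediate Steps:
l(N) = -4 + 2*N
P(O) = 1 - O/2 (P(O) = -(O - (-4 + 2*3))/2 = -(O - (-4 + 6))/2 = -(O - 1*2)/2 = -(O - 2)/2 = -(-2 + O)/2 = 1 - O/2)
P(8) + 4006 = (1 - ½*8) + 4006 = (1 - 4) + 4006 = -3 + 4006 = 4003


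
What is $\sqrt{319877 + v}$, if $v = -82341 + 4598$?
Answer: $\sqrt{242134} \approx 492.07$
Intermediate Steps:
$v = -77743$
$\sqrt{319877 + v} = \sqrt{319877 - 77743} = \sqrt{242134}$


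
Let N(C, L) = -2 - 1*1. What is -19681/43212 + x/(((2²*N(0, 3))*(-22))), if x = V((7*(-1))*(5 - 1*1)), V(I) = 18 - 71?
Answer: -207945/316888 ≈ -0.65621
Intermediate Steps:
V(I) = -53
x = -53
N(C, L) = -3 (N(C, L) = -2 - 1 = -3)
-19681/43212 + x/(((2²*N(0, 3))*(-22))) = -19681/43212 - 53/((2²*(-3))*(-22)) = -19681*1/43212 - 53/((4*(-3))*(-22)) = -19681/43212 - 53/((-12*(-22))) = -19681/43212 - 53/264 = -207945/316888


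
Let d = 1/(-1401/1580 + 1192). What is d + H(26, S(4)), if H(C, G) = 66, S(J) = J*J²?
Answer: 124210874/1881959 ≈ 66.001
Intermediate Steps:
S(J) = J³
d = 1580/1881959 (d = 1/(-1401*1/1580 + 1192) = 1/(-1401/1580 + 1192) = 1/(1881959/1580) = 1580/1881959 ≈ 0.00083955)
d + H(26, S(4)) = 1580/1881959 + 66 = 124210874/1881959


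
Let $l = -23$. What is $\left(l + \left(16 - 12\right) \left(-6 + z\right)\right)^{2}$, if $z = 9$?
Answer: $121$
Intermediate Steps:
$\left(l + \left(16 - 12\right) \left(-6 + z\right)\right)^{2} = \left(-23 + \left(16 - 12\right) \left(-6 + 9\right)\right)^{2} = \left(-23 + 4 \cdot 3\right)^{2} = \left(-23 + 12\right)^{2} = \left(-11\right)^{2} = 121$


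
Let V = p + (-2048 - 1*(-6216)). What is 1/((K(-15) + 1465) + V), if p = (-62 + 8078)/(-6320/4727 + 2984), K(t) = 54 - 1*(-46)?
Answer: 1762381/10108466727 ≈ 0.00017435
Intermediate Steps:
K(t) = 100 (K(t) = 54 + 46 = 100)
p = 4736454/1762381 (p = 8016/(-6320*1/4727 + 2984) = 8016/(-6320/4727 + 2984) = 8016/(14099048/4727) = 8016*(4727/14099048) = 4736454/1762381 ≈ 2.6875)
V = 7350340462/1762381 (V = 4736454/1762381 + (-2048 - 1*(-6216)) = 4736454/1762381 + (-2048 + 6216) = 4736454/1762381 + 4168 = 7350340462/1762381 ≈ 4170.7)
1/((K(-15) + 1465) + V) = 1/((100 + 1465) + 7350340462/1762381) = 1/(1565 + 7350340462/1762381) = 1/(10108466727/1762381) = 1762381/10108466727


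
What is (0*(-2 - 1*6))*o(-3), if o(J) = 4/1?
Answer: 0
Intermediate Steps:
o(J) = 4 (o(J) = 4*1 = 4)
(0*(-2 - 1*6))*o(-3) = (0*(-2 - 1*6))*4 = (0*(-2 - 6))*4 = (0*(-8))*4 = 0*4 = 0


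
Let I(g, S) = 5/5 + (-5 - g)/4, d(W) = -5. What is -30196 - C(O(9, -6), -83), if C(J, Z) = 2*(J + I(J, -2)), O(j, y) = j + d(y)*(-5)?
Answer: -60493/2 ≈ -30247.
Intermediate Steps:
O(j, y) = 25 + j (O(j, y) = j - 5*(-5) = j + 25 = 25 + j)
I(g, S) = -¼ - g/4 (I(g, S) = 5*(⅕) + (-5 - g)*(¼) = 1 + (-5/4 - g/4) = -¼ - g/4)
C(J, Z) = -½ + 3*J/2 (C(J, Z) = 2*(J + (-¼ - J/4)) = 2*(-¼ + 3*J/4) = -½ + 3*J/2)
-30196 - C(O(9, -6), -83) = -30196 - (-½ + 3*(25 + 9)/2) = -30196 - (-½ + (3/2)*34) = -30196 - (-½ + 51) = -30196 - 1*101/2 = -30196 - 101/2 = -60493/2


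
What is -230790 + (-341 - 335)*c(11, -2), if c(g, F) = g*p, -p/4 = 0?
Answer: -230790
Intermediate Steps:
p = 0 (p = -4*0 = 0)
c(g, F) = 0 (c(g, F) = g*0 = 0)
-230790 + (-341 - 335)*c(11, -2) = -230790 + (-341 - 335)*0 = -230790 - 676*0 = -230790 + 0 = -230790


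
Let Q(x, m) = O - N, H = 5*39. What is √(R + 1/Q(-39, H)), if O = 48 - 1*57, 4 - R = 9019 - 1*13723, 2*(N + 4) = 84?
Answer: 5*√415997/47 ≈ 68.615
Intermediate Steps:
H = 195
N = 38 (N = -4 + (½)*84 = -4 + 42 = 38)
R = 4708 (R = 4 - (9019 - 1*13723) = 4 - (9019 - 13723) = 4 - 1*(-4704) = 4 + 4704 = 4708)
O = -9 (O = 48 - 57 = -9)
Q(x, m) = -47 (Q(x, m) = -9 - 1*38 = -9 - 38 = -47)
√(R + 1/Q(-39, H)) = √(4708 + 1/(-47)) = √(4708 - 1/47) = √(221275/47) = 5*√415997/47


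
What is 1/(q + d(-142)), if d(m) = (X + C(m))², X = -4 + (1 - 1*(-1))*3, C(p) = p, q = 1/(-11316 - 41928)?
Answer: 53244/1043582399 ≈ 5.1020e-5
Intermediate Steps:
q = -1/53244 (q = 1/(-53244) = -1/53244 ≈ -1.8781e-5)
X = 2 (X = -4 + (1 + 1)*3 = -4 + 2*3 = -4 + 6 = 2)
d(m) = (2 + m)²
1/(q + d(-142)) = 1/(-1/53244 + (2 - 142)²) = 1/(-1/53244 + (-140)²) = 1/(-1/53244 + 19600) = 1/(1043582399/53244) = 53244/1043582399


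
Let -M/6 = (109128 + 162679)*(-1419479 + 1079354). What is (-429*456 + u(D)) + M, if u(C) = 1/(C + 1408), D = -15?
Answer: 772683085899019/1393 ≈ 5.5469e+11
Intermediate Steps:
u(C) = 1/(1408 + C)
M = 554690135250 (M = -6*(109128 + 162679)*(-1419479 + 1079354) = -1630842*(-340125) = -6*(-92448355875) = 554690135250)
(-429*456 + u(D)) + M = (-429*456 + 1/(1408 - 15)) + 554690135250 = (-195624 + 1/1393) + 554690135250 = -272504231/1393 + 554690135250 = 772683085899019/1393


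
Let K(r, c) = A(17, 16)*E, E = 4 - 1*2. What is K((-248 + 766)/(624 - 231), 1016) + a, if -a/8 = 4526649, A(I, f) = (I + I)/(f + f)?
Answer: -289705519/8 ≈ -3.6213e+7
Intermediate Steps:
A(I, f) = I/f (A(I, f) = (2*I)/((2*f)) = (2*I)*(1/(2*f)) = I/f)
E = 2 (E = 4 - 2 = 2)
K(r, c) = 17/8 (K(r, c) = (17/16)*2 = 17/8)
a = -36213192 (a = -8*4526649 = -36213192)
K((-248 + 766)/(624 - 231), 1016) + a = 17/8 - 36213192 = -289705519/8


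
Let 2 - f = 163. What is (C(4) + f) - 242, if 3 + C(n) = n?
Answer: -402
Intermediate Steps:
f = -161 (f = 2 - 1*163 = 2 - 163 = -161)
C(n) = -3 + n
(C(4) + f) - 242 = ((-3 + 4) - 161) - 242 = (1 - 161) - 242 = -160 - 242 = -402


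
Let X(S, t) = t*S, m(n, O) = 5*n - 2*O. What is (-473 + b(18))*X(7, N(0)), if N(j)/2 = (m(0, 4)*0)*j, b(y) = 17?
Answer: 0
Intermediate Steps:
m(n, O) = -2*O + 5*n
N(j) = 0 (N(j) = 2*(((-2*4 + 5*0)*0)*j) = 2*(((-8 + 0)*0)*j) = 2*((-8*0)*j) = 2*(0*j) = 2*0 = 0)
X(S, t) = S*t
(-473 + b(18))*X(7, N(0)) = (-473 + 17)*(7*0) = -456*0 = 0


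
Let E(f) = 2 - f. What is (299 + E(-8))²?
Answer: 95481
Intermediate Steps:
(299 + E(-8))² = (299 + (2 - 1*(-8)))² = (299 + (2 + 8))² = (299 + 10)² = 309² = 95481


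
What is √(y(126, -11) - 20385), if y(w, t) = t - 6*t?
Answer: I*√20330 ≈ 142.58*I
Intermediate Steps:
y(w, t) = -5*t
√(y(126, -11) - 20385) = √(-5*(-11) - 20385) = √(55 - 20385) = √(-20330) = I*√20330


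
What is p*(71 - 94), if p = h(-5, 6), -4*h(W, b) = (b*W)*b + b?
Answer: -2001/2 ≈ -1000.5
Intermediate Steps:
h(W, b) = -b/4 - W*b²/4 (h(W, b) = -((b*W)*b + b)/4 = -((W*b)*b + b)/4 = -(W*b² + b)/4 = -(b + W*b²)/4 = -b/4 - W*b²/4)
p = 87/2 (p = -¼*6*(1 - 5*6) = -¼*6*(1 - 30) = -¼*6*(-29) = 87/2 ≈ 43.500)
p*(71 - 94) = 87*(71 - 94)/2 = (87/2)*(-23) = -2001/2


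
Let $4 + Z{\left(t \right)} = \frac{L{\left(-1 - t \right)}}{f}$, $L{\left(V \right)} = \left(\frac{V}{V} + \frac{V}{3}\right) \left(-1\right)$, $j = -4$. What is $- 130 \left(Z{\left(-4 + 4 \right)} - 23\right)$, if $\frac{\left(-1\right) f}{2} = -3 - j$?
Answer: $\frac{10400}{3} \approx 3466.7$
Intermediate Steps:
$f = -2$ ($f = - 2 \left(-3 - -4\right) = - 2 \left(-3 + 4\right) = \left(-2\right) 1 = -2$)
$L{\left(V \right)} = -1 - \frac{V}{3}$ ($L{\left(V \right)} = \left(1 + V \frac{1}{3}\right) \left(-1\right) = \left(1 + \frac{V}{3}\right) \left(-1\right) = -1 - \frac{V}{3}$)
$Z{\left(t \right)} = - \frac{11}{3} - \frac{t}{6}$ ($Z{\left(t \right)} = -4 + \frac{-1 - \frac{-1 - t}{3}}{-2} = -4 + \left(-1 + \left(\frac{1}{3} + \frac{t}{3}\right)\right) \left(- \frac{1}{2}\right) = -4 + \left(- \frac{2}{3} + \frac{t}{3}\right) \left(- \frac{1}{2}\right) = -4 - \left(- \frac{1}{3} + \frac{t}{6}\right) = - \frac{11}{3} - \frac{t}{6}$)
$- 130 \left(Z{\left(-4 + 4 \right)} - 23\right) = - 130 \left(\left(- \frac{11}{3} - \frac{-4 + 4}{6}\right) - 23\right) = - 130 \left(\left(- \frac{11}{3} - 0\right) - 23\right) = - 130 \left(\left(- \frac{11}{3} + 0\right) - 23\right) = - 130 \left(- \frac{11}{3} - 23\right) = \left(-130\right) \left(- \frac{80}{3}\right) = \frac{10400}{3}$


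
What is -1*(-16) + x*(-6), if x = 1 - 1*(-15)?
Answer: -80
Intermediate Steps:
x = 16 (x = 1 + 15 = 16)
-1*(-16) + x*(-6) = -1*(-16) + 16*(-6) = 16 - 96 = -80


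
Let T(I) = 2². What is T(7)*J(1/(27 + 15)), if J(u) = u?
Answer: 2/21 ≈ 0.095238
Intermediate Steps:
T(I) = 4
T(7)*J(1/(27 + 15)) = 4/(27 + 15) = 4/42 = 4*(1/42) = 2/21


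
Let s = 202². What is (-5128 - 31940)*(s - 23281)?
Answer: -649542564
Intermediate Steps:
s = 40804
(-5128 - 31940)*(s - 23281) = (-5128 - 31940)*(40804 - 23281) = -37068*17523 = -649542564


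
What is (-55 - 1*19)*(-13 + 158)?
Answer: -10730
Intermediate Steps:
(-55 - 1*19)*(-13 + 158) = (-55 - 19)*145 = -74*145 = -10730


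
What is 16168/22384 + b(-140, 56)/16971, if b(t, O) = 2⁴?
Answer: 34343159/47484858 ≈ 0.72324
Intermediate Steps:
b(t, O) = 16
16168/22384 + b(-140, 56)/16971 = 16168/22384 + 16/16971 = 16168*(1/22384) + 16*(1/16971) = 2021/2798 + 16/16971 = 34343159/47484858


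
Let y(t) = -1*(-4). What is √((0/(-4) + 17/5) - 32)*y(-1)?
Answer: 4*I*√715/5 ≈ 21.392*I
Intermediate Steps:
y(t) = 4
√((0/(-4) + 17/5) - 32)*y(-1) = √((0/(-4) + 17/5) - 32)*4 = √((0*(-¼) + 17*(⅕)) - 32)*4 = √((0 + 17/5) - 32)*4 = √(17/5 - 32)*4 = √(-143/5)*4 = (I*√715/5)*4 = 4*I*√715/5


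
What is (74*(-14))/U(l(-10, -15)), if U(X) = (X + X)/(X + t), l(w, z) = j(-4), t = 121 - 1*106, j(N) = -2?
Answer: 3367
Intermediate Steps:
t = 15 (t = 121 - 106 = 15)
l(w, z) = -2
U(X) = 2*X/(15 + X) (U(X) = (X + X)/(X + 15) = (2*X)/(15 + X) = 2*X/(15 + X))
(74*(-14))/U(l(-10, -15)) = (74*(-14))/((2*(-2)/(15 - 2))) = -1036/(2*(-2)/13) = -1036/(2*(-2)*(1/13)) = -1036/(-4/13) = -1036*(-13/4) = 3367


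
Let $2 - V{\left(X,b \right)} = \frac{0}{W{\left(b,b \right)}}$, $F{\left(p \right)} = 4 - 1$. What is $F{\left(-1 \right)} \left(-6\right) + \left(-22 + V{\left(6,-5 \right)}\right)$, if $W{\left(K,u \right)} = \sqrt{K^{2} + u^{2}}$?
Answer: $-38$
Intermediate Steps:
$F{\left(p \right)} = 3$ ($F{\left(p \right)} = 4 - 1 = 3$)
$V{\left(X,b \right)} = 2$ ($V{\left(X,b \right)} = 2 - \frac{0}{\sqrt{b^{2} + b^{2}}} = 2 - \frac{0}{\sqrt{2 b^{2}}} = 2 - \frac{0}{\sqrt{2} \sqrt{b^{2}}} = 2 - 0 \frac{\sqrt{2}}{2 \sqrt{b^{2}}} = 2 - 0 = 2 + 0 = 2$)
$F{\left(-1 \right)} \left(-6\right) + \left(-22 + V{\left(6,-5 \right)}\right) = 3 \left(-6\right) + \left(-22 + 2\right) = -18 - 20 = -38$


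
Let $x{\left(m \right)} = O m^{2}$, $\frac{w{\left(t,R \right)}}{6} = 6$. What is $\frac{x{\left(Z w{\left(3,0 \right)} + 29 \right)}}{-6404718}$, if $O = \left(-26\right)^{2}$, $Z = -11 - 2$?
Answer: $- \frac{65139698}{3202359} \approx -20.341$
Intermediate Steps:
$w{\left(t,R \right)} = 36$ ($w{\left(t,R \right)} = 6 \cdot 6 = 36$)
$Z = -13$ ($Z = -11 - 2 = -13$)
$O = 676$
$x{\left(m \right)} = 676 m^{2}$
$\frac{x{\left(Z w{\left(3,0 \right)} + 29 \right)}}{-6404718} = \frac{676 \left(\left(-13\right) 36 + 29\right)^{2}}{-6404718} = 676 \left(-468 + 29\right)^{2} \left(- \frac{1}{6404718}\right) = 676 \left(-439\right)^{2} \left(- \frac{1}{6404718}\right) = 676 \cdot 192721 \left(- \frac{1}{6404718}\right) = 130279396 \left(- \frac{1}{6404718}\right) = - \frac{65139698}{3202359}$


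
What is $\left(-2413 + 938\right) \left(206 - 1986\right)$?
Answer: $2625500$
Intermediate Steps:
$\left(-2413 + 938\right) \left(206 - 1986\right) = \left(-1475\right) \left(-1780\right) = 2625500$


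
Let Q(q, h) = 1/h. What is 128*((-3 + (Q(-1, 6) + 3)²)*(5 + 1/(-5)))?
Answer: 64768/15 ≈ 4317.9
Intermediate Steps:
Q(q, h) = 1/h
128*((-3 + (Q(-1, 6) + 3)²)*(5 + 1/(-5))) = 128*((-3 + (1/6 + 3)²)*(5 + 1/(-5))) = 128*((-3 + (⅙ + 3)²)*(5 - ⅕)) = 128*((-3 + (19/6)²)*(24/5)) = 128*((-3 + 361/36)*(24/5)) = 128*((253/36)*(24/5)) = 128*(506/15) = 64768/15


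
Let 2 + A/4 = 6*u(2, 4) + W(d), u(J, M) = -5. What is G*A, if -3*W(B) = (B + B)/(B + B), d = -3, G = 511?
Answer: -198268/3 ≈ -66089.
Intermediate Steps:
W(B) = -1/3 (W(B) = -(B + B)/(3*(B + B)) = -2*B/(3*(2*B)) = -2*B*1/(2*B)/3 = -1/3*1 = -1/3)
A = -388/3 (A = -8 + 4*(6*(-5) - 1/3) = -8 + 4*(-30 - 1/3) = -8 + 4*(-91/3) = -8 - 364/3 = -388/3 ≈ -129.33)
G*A = 511*(-388/3) = -198268/3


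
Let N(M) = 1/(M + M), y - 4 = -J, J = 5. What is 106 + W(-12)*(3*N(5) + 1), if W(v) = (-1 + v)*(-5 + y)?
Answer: 1037/5 ≈ 207.40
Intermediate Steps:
y = -1 (y = 4 - 1*5 = 4 - 5 = -1)
W(v) = 6 - 6*v (W(v) = (-1 + v)*(-5 - 1) = (-1 + v)*(-6) = 6 - 6*v)
N(M) = 1/(2*M)
106 + W(-12)*(3*N(5) + 1) = 106 + (6 - 6*(-12))*(3*((½)/5) + 1) = 106 + (6 + 72)*(3*((½)*(⅕)) + 1) = 106 + 78*(3*(⅒) + 1) = 106 + 78*(3/10 + 1) = 106 + 78*(13/10) = 106 + 507/5 = 1037/5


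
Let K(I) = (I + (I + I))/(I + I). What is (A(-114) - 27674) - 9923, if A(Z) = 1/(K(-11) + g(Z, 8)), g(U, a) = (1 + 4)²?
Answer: -1992639/53 ≈ -37597.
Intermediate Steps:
g(U, a) = 25 (g(U, a) = 5² = 25)
K(I) = 3/2 (K(I) = (I + 2*I)/((2*I)) = (3*I)*(1/(2*I)) = 3/2)
A(Z) = 2/53 (A(Z) = 1/(3/2 + 25) = 1/(53/2) = 2/53)
(A(-114) - 27674) - 9923 = (2/53 - 27674) - 9923 = -1466720/53 - 9923 = -1992639/53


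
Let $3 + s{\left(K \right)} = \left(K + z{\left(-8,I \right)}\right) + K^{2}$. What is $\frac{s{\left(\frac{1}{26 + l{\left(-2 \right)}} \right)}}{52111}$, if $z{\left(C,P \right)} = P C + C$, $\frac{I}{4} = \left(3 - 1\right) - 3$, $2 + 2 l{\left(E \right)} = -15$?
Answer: $\frac{25799}{63835975} \approx 0.00040415$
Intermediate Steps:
$l{\left(E \right)} = - \frac{17}{2}$ ($l{\left(E \right)} = -1 + \frac{1}{2} \left(-15\right) = -1 - \frac{15}{2} = - \frac{17}{2}$)
$I = -4$ ($I = 4 \left(\left(3 - 1\right) - 3\right) = 4 \left(2 - 3\right) = 4 \left(-1\right) = -4$)
$z{\left(C,P \right)} = C + C P$ ($z{\left(C,P \right)} = C P + C = C + C P$)
$s{\left(K \right)} = 21 + K + K^{2}$ ($s{\left(K \right)} = -3 + \left(\left(K - 8 \left(1 - 4\right)\right) + K^{2}\right) = -3 + \left(\left(K - -24\right) + K^{2}\right) = -3 + \left(\left(K + 24\right) + K^{2}\right) = -3 + \left(\left(24 + K\right) + K^{2}\right) = -3 + \left(24 + K + K^{2}\right) = 21 + K + K^{2}$)
$\frac{s{\left(\frac{1}{26 + l{\left(-2 \right)}} \right)}}{52111} = \frac{21 + \frac{1}{26 - \frac{17}{2}} + \left(\frac{1}{26 - \frac{17}{2}}\right)^{2}}{52111} = \left(21 + \frac{1}{\frac{35}{2}} + \left(\frac{1}{\frac{35}{2}}\right)^{2}\right) \frac{1}{52111} = \left(21 + \frac{2}{35} + \left(\frac{2}{35}\right)^{2}\right) \frac{1}{52111} = \left(21 + \frac{2}{35} + \frac{4}{1225}\right) \frac{1}{52111} = \frac{25799}{1225} \cdot \frac{1}{52111} = \frac{25799}{63835975}$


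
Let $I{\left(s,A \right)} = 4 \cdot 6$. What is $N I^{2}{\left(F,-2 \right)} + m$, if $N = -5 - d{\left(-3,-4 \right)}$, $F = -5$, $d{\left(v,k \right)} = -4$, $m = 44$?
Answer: $-532$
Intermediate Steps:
$I{\left(s,A \right)} = 24$
$N = -1$ ($N = -5 - -4 = -5 + 4 = -1$)
$N I^{2}{\left(F,-2 \right)} + m = - 24^{2} + 44 = \left(-1\right) 576 + 44 = -576 + 44 = -532$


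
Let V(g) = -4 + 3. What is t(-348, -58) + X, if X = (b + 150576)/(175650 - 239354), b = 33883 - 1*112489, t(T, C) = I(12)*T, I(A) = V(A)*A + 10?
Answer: 22133007/31852 ≈ 694.87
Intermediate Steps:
V(g) = -1
I(A) = 10 - A (I(A) = -A + 10 = 10 - A)
t(T, C) = -2*T (t(T, C) = (10 - 1*12)*T = (10 - 12)*T = -2*T)
b = -78606 (b = 33883 - 112489 = -78606)
X = -35985/31852 (X = (-78606 + 150576)/(175650 - 239354) = 71970/(-63704) = 71970*(-1/63704) = -35985/31852 ≈ -1.1298)
t(-348, -58) + X = -2*(-348) - 35985/31852 = 696 - 35985/31852 = 22133007/31852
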